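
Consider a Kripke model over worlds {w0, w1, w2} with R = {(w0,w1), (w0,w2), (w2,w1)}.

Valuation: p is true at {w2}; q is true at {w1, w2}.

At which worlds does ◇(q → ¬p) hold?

w0: successors {w1, w2}; q → ¬p there: w1:T, w2:F. ✓
w1: no successors, so ◇(q → ¬p) fails. ✗
w2: successors {w1}; q → ¬p there: w1:T. ✓

{w0, w2}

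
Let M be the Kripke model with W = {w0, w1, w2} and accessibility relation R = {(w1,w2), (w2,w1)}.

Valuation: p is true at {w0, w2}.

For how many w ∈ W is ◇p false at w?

w0: no successors, so ◇p fails. ✗
w1: successors {w2}; p there: w2:T. ✓
w2: successors {w1}; p there: w1:F. ✗
Satisfying worlds: {w1}.
So ◇p fails at the other 2 worlds.

2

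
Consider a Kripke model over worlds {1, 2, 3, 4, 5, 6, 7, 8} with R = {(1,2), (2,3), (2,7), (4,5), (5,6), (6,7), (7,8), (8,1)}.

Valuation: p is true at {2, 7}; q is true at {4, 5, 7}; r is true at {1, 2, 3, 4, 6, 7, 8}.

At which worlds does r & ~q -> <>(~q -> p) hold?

{1, 2, 4, 5, 6, 7}

1: r & ~q is T, <>(~q -> p) is T. ✓
2: r & ~q is T, <>(~q -> p) is T. ✓
3: r & ~q is T, <>(~q -> p) is F. ✗
4: r & ~q is F, <>(~q -> p) is T. ✓
5: r & ~q is F, <>(~q -> p) is F. ✓
6: r & ~q is T, <>(~q -> p) is T. ✓
7: r & ~q is F, <>(~q -> p) is F. ✓
8: r & ~q is T, <>(~q -> p) is F. ✗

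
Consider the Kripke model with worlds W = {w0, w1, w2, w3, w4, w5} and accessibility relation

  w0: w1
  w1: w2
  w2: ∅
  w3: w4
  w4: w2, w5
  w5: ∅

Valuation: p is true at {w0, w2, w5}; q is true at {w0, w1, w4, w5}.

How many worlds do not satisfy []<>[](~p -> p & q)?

w0: successors {w1}; <>[](~p -> p & q) there: w1:T. ✓
w1: successors {w2}; <>[](~p -> p & q) there: w2:F. ✗
w2: no successors, so []<>[](~p -> p & q) holds vacuously. ✓
w3: successors {w4}; <>[](~p -> p & q) there: w4:T. ✓
w4: successors {w2, w5}; <>[](~p -> p & q) there: w2:F, w5:F. ✗
w5: no successors, so []<>[](~p -> p & q) holds vacuously. ✓
Satisfying worlds: {w0, w2, w3, w5}.
So []<>[](~p -> p & q) fails at the other 2 worlds.

2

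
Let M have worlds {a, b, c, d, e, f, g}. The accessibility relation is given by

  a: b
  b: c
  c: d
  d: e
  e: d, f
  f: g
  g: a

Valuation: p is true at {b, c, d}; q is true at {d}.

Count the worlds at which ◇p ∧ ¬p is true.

a: ◇p is T, ¬p is T. ✓
b: ◇p is T, ¬p is F. ✗
c: ◇p is T, ¬p is F. ✗
d: ◇p is F, ¬p is F. ✗
e: ◇p is T, ¬p is T. ✓
f: ◇p is F, ¬p is T. ✗
g: ◇p is F, ¬p is T. ✗
Satisfying worlds: {a, e}.

2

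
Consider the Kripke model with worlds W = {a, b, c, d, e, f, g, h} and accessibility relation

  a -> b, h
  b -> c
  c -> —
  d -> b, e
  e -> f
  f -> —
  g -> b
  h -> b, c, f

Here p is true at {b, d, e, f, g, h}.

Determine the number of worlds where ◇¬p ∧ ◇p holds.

a: ◇¬p is F, ◇p is T. ✗
b: ◇¬p is T, ◇p is F. ✗
c: ◇¬p is F, ◇p is F. ✗
d: ◇¬p is F, ◇p is T. ✗
e: ◇¬p is F, ◇p is T. ✗
f: ◇¬p is F, ◇p is F. ✗
g: ◇¬p is F, ◇p is T. ✗
h: ◇¬p is T, ◇p is T. ✓
Satisfying worlds: {h}.

1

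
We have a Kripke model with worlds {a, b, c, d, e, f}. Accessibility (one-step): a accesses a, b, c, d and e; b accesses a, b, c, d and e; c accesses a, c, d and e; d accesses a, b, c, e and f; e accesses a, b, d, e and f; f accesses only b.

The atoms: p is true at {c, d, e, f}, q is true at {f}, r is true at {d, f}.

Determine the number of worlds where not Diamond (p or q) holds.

1

a: Diamond (p or q) is T. ✗
b: Diamond (p or q) is T. ✗
c: Diamond (p or q) is T. ✗
d: Diamond (p or q) is T. ✗
e: Diamond (p or q) is T. ✗
f: Diamond (p or q) is F. ✓
Satisfying worlds: {f}.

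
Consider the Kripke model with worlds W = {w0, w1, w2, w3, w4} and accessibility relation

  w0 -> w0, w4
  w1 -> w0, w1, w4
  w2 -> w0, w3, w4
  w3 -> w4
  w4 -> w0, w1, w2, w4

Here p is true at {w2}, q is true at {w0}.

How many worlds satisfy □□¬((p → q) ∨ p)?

0

w0: successors {w0, w4}; □¬((p → q) ∨ p) there: w0:F, w4:F. ✗
w1: successors {w0, w1, w4}; □¬((p → q) ∨ p) there: w0:F, w1:F, w4:F. ✗
w2: successors {w0, w3, w4}; □¬((p → q) ∨ p) there: w0:F, w3:F, w4:F. ✗
w3: successors {w4}; □¬((p → q) ∨ p) there: w4:F. ✗
w4: successors {w0, w1, w2, w4}; □¬((p → q) ∨ p) there: w0:F, w1:F, w2:F, w4:F. ✗
Satisfying worlds: ∅.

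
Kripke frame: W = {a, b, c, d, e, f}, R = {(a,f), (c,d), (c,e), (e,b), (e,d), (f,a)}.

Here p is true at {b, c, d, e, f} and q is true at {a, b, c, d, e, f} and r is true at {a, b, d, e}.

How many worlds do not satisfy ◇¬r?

a: successors {f}; ¬r there: f:T. ✓
b: no successors, so ◇¬r fails. ✗
c: successors {d, e}; ¬r there: d:F, e:F. ✗
d: no successors, so ◇¬r fails. ✗
e: successors {b, d}; ¬r there: b:F, d:F. ✗
f: successors {a}; ¬r there: a:F. ✗
Satisfying worlds: {a}.
So ◇¬r fails at the other 5 worlds.

5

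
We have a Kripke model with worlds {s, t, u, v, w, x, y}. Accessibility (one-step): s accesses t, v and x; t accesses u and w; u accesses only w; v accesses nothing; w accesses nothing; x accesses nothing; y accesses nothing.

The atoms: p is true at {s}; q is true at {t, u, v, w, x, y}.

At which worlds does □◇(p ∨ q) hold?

{v, w, x, y}

s: successors {t, v, x}; ◇(p ∨ q) there: t:T, v:F, x:F. ✗
t: successors {u, w}; ◇(p ∨ q) there: u:T, w:F. ✗
u: successors {w}; ◇(p ∨ q) there: w:F. ✗
v: no successors, so □◇(p ∨ q) holds vacuously. ✓
w: no successors, so □◇(p ∨ q) holds vacuously. ✓
x: no successors, so □◇(p ∨ q) holds vacuously. ✓
y: no successors, so □◇(p ∨ q) holds vacuously. ✓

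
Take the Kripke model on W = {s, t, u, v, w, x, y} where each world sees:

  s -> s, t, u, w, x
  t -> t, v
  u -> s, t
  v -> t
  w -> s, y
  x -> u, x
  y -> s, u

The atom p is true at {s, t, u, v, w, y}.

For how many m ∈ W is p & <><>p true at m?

s: p is T, <><>p is T. ✓
t: p is T, <><>p is T. ✓
u: p is T, <><>p is T. ✓
v: p is T, <><>p is T. ✓
w: p is T, <><>p is T. ✓
x: p is F, <><>p is T. ✗
y: p is T, <><>p is T. ✓
Satisfying worlds: {s, t, u, v, w, y}.

6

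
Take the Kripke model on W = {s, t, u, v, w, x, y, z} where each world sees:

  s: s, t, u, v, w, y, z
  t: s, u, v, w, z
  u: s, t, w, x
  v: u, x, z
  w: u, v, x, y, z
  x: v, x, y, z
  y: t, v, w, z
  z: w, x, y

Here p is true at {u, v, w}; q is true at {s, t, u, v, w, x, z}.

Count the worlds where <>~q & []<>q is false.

s: <>~q is T, []<>q is T. ✓
t: <>~q is F, []<>q is T. ✗
u: <>~q is F, []<>q is T. ✗
v: <>~q is F, []<>q is T. ✗
w: <>~q is T, []<>q is T. ✓
x: <>~q is T, []<>q is T. ✓
y: <>~q is F, []<>q is T. ✗
z: <>~q is T, []<>q is T. ✓
Satisfying worlds: {s, w, x, z}.
So <>~q & []<>q fails at the other 4 worlds.

4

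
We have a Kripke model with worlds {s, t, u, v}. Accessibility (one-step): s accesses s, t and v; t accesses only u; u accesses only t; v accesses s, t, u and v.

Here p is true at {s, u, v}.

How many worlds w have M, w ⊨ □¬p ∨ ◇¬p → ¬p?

s: □¬p ∨ ◇¬p is T, ¬p is F. ✗
t: □¬p ∨ ◇¬p is F, ¬p is T. ✓
u: □¬p ∨ ◇¬p is T, ¬p is F. ✗
v: □¬p ∨ ◇¬p is T, ¬p is F. ✗
Satisfying worlds: {t}.

1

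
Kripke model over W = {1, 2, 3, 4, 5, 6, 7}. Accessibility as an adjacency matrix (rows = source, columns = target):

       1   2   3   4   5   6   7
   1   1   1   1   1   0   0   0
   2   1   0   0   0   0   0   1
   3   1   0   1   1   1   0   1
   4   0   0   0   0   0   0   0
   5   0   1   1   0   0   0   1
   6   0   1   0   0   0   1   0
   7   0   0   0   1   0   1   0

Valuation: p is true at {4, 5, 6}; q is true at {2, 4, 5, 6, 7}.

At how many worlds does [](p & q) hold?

1: successors {1, 2, 3, 4}; p & q there: 1:F, 2:F, 3:F, 4:T. ✗
2: successors {1, 7}; p & q there: 1:F, 7:F. ✗
3: successors {1, 3, 4, 5, 7}; p & q there: 1:F, 3:F, 4:T, 5:T, 7:F. ✗
4: no successors, so [](p & q) holds vacuously. ✓
5: successors {2, 3, 7}; p & q there: 2:F, 3:F, 7:F. ✗
6: successors {2, 6}; p & q there: 2:F, 6:T. ✗
7: successors {4, 6}; p & q there: 4:T, 6:T. ✓
Satisfying worlds: {4, 7}.

2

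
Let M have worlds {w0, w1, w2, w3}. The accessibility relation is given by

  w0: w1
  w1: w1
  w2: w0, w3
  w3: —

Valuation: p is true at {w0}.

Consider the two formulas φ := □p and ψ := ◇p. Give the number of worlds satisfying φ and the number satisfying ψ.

1 and 1

For □p:
w0: successors {w1}; p there: w1:F. ✗
w1: successors {w1}; p there: w1:F. ✗
w2: successors {w0, w3}; p there: w0:T, w3:F. ✗
w3: no successors, so □p holds vacuously. ✓
— 1 world.
For ◇p:
w0: successors {w1}; p there: w1:F. ✗
w1: successors {w1}; p there: w1:F. ✗
w2: successors {w0, w3}; p there: w0:T, w3:F. ✓
w3: no successors, so ◇p fails. ✗
— 1 world.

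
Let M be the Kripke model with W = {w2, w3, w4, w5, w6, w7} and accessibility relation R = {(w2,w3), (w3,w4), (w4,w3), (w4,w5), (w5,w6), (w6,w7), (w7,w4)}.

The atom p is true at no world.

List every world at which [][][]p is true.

∅

w2: successors {w3}; [][]p there: w3:F. ✗
w3: successors {w4}; [][]p there: w4:F. ✗
w4: successors {w3, w5}; [][]p there: w3:F, w5:F. ✗
w5: successors {w6}; [][]p there: w6:F. ✗
w6: successors {w7}; [][]p there: w7:F. ✗
w7: successors {w4}; [][]p there: w4:F. ✗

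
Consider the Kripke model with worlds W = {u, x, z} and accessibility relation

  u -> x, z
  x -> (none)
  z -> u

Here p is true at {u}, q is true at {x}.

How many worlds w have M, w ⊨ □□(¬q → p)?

2

u: successors {x, z}; □(¬q → p) there: x:T, z:T. ✓
x: no successors, so □□(¬q → p) holds vacuously. ✓
z: successors {u}; □(¬q → p) there: u:F. ✗
Satisfying worlds: {u, x}.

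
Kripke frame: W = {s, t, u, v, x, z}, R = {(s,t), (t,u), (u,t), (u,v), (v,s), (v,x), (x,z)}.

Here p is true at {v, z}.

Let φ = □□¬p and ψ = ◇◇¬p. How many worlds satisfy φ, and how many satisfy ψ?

For □□¬p:
s: successors {t}; □¬p there: t:T. ✓
t: successors {u}; □¬p there: u:F. ✗
u: successors {t, v}; □¬p there: t:T, v:T. ✓
v: successors {s, x}; □¬p there: s:T, x:F. ✗
x: successors {z}; □¬p there: z:T. ✓
z: no successors, so □□¬p holds vacuously. ✓
— 4 worlds.
For ◇◇¬p:
s: successors {t}; ◇¬p there: t:T. ✓
t: successors {u}; ◇¬p there: u:T. ✓
u: successors {t, v}; ◇¬p there: t:T, v:T. ✓
v: successors {s, x}; ◇¬p there: s:T, x:F. ✓
x: successors {z}; ◇¬p there: z:F. ✗
z: no successors, so ◇◇¬p fails. ✗
— 4 worlds.

4 and 4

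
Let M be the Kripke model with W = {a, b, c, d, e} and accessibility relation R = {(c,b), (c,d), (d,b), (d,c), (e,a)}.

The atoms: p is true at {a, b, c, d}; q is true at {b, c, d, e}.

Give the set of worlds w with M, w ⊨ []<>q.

{a, b}

a: no successors, so []<>q holds vacuously. ✓
b: no successors, so []<>q holds vacuously. ✓
c: successors {b, d}; <>q there: b:F, d:T. ✗
d: successors {b, c}; <>q there: b:F, c:T. ✗
e: successors {a}; <>q there: a:F. ✗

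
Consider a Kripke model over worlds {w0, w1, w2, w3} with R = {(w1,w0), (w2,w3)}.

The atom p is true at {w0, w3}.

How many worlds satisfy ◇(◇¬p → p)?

2

w0: no successors, so ◇(◇¬p → p) fails. ✗
w1: successors {w0}; ◇¬p → p there: w0:T. ✓
w2: successors {w3}; ◇¬p → p there: w3:T. ✓
w3: no successors, so ◇(◇¬p → p) fails. ✗
Satisfying worlds: {w1, w2}.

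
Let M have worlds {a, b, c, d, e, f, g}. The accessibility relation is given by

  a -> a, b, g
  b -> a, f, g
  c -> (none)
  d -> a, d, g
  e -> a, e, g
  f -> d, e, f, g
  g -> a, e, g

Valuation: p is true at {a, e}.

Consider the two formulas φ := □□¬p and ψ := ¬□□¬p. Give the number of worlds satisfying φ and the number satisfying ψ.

1 and 6

For □□¬p:
a: successors {a, b, g}; □¬p there: a:F, b:F, g:F. ✗
b: successors {a, f, g}; □¬p there: a:F, f:F, g:F. ✗
c: no successors, so □□¬p holds vacuously. ✓
d: successors {a, d, g}; □¬p there: a:F, d:F, g:F. ✗
e: successors {a, e, g}; □¬p there: a:F, e:F, g:F. ✗
f: successors {d, e, f, g}; □¬p there: d:F, e:F, f:F, g:F. ✗
g: successors {a, e, g}; □¬p there: a:F, e:F, g:F. ✗
— 1 world.
For ¬□□¬p:
a: □□¬p is F. ✓
b: □□¬p is F. ✓
c: □□¬p is T. ✗
d: □□¬p is F. ✓
e: □□¬p is F. ✓
f: □□¬p is F. ✓
g: □□¬p is F. ✓
— 6 worlds.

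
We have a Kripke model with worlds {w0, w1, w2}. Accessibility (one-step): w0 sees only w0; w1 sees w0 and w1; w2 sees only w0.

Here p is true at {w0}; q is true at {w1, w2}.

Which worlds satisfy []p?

{w0, w2}

w0: successors {w0}; p there: w0:T. ✓
w1: successors {w0, w1}; p there: w0:T, w1:F. ✗
w2: successors {w0}; p there: w0:T. ✓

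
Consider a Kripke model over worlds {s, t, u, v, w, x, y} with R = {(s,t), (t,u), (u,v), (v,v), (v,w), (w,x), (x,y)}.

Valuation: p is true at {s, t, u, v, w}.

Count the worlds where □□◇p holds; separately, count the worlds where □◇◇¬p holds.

For □□◇p:
s: successors {t}; □◇p there: t:T. ✓
t: successors {u}; □◇p there: u:T. ✓
u: successors {v}; □◇p there: v:F. ✗
v: successors {v, w}; □◇p there: v:F, w:F. ✗
w: successors {x}; □◇p there: x:F. ✗
x: successors {y}; □◇p there: y:T. ✓
y: no successors, so □□◇p holds vacuously. ✓
— 4 worlds.
For □◇◇¬p:
s: successors {t}; ◇◇¬p there: t:F. ✗
t: successors {u}; ◇◇¬p there: u:F. ✗
u: successors {v}; ◇◇¬p there: v:T. ✓
v: successors {v, w}; ◇◇¬p there: v:T, w:T. ✓
w: successors {x}; ◇◇¬p there: x:F. ✗
x: successors {y}; ◇◇¬p there: y:F. ✗
y: no successors, so □◇◇¬p holds vacuously. ✓
— 3 worlds.

4 and 3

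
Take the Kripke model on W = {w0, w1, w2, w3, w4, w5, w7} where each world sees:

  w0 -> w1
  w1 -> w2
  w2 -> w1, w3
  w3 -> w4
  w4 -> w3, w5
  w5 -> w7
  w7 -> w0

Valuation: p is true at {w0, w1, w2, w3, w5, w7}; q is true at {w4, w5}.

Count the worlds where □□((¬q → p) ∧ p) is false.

2

w0: successors {w1}; □((¬q → p) ∧ p) there: w1:T. ✓
w1: successors {w2}; □((¬q → p) ∧ p) there: w2:T. ✓
w2: successors {w1, w3}; □((¬q → p) ∧ p) there: w1:T, w3:F. ✗
w3: successors {w4}; □((¬q → p) ∧ p) there: w4:T. ✓
w4: successors {w3, w5}; □((¬q → p) ∧ p) there: w3:F, w5:T. ✗
w5: successors {w7}; □((¬q → p) ∧ p) there: w7:T. ✓
w7: successors {w0}; □((¬q → p) ∧ p) there: w0:T. ✓
Satisfying worlds: {w0, w1, w3, w5, w7}.
So □□((¬q → p) ∧ p) fails at the other 2 worlds.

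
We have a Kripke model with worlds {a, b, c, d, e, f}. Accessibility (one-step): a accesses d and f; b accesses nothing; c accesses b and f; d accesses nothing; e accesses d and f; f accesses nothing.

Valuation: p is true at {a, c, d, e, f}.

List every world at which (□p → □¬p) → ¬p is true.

a: □p → □¬p is F, ¬p is F. ✓
b: □p → □¬p is T, ¬p is T. ✓
c: □p → □¬p is T, ¬p is F. ✗
d: □p → □¬p is T, ¬p is F. ✗
e: □p → □¬p is F, ¬p is F. ✓
f: □p → □¬p is T, ¬p is F. ✗

{a, b, e}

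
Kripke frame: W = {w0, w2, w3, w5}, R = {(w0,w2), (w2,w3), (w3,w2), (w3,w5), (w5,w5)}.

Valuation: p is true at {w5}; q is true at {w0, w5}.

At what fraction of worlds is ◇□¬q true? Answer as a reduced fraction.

1/2

w0: successors {w2}; □¬q there: w2:T. ✓
w2: successors {w3}; □¬q there: w3:F. ✗
w3: successors {w2, w5}; □¬q there: w2:T, w5:F. ✓
w5: successors {w5}; □¬q there: w5:F. ✗
That's 2 of 4 worlds, so 2/4 = 1/2.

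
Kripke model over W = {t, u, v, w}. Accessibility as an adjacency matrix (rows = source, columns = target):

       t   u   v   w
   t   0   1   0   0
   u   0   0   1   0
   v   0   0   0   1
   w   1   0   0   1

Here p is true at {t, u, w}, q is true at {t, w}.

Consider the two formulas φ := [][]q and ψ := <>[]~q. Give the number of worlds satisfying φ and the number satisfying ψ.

2 and 2

For [][]q:
t: successors {u}; []q there: u:F. ✗
u: successors {v}; []q there: v:T. ✓
v: successors {w}; []q there: w:T. ✓
w: successors {t, w}; []q there: t:F, w:T. ✗
— 2 worlds.
For <>[]~q:
t: successors {u}; []~q there: u:T. ✓
u: successors {v}; []~q there: v:F. ✗
v: successors {w}; []~q there: w:F. ✗
w: successors {t, w}; []~q there: t:T, w:F. ✓
— 2 worlds.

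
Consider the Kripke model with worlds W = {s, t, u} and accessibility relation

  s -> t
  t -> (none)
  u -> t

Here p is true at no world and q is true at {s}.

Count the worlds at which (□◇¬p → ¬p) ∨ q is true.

3

s: □◇¬p → ¬p is T, q is T. ✓
t: □◇¬p → ¬p is T, q is F. ✓
u: □◇¬p → ¬p is T, q is F. ✓
Satisfying worlds: {s, t, u}.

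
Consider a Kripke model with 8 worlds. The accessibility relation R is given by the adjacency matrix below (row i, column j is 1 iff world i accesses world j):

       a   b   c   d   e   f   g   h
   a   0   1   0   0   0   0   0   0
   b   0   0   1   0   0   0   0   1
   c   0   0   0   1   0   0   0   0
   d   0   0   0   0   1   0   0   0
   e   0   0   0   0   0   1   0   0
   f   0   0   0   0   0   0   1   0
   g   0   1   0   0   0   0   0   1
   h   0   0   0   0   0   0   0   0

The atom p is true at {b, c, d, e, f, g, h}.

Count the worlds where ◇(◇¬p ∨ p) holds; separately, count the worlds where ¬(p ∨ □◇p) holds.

For ◇(◇¬p ∨ p):
a: successors {b}; ◇¬p ∨ p there: b:T. ✓
b: successors {c, h}; ◇¬p ∨ p there: c:T, h:T. ✓
c: successors {d}; ◇¬p ∨ p there: d:T. ✓
d: successors {e}; ◇¬p ∨ p there: e:T. ✓
e: successors {f}; ◇¬p ∨ p there: f:T. ✓
f: successors {g}; ◇¬p ∨ p there: g:T. ✓
g: successors {b, h}; ◇¬p ∨ p there: b:T, h:T. ✓
h: no successors, so ◇(◇¬p ∨ p) fails. ✗
— 7 worlds.
For ¬(p ∨ □◇p):
a: p ∨ □◇p is T. ✗
b: p ∨ □◇p is T. ✗
c: p ∨ □◇p is T. ✗
d: p ∨ □◇p is T. ✗
e: p ∨ □◇p is T. ✗
f: p ∨ □◇p is T. ✗
g: p ∨ □◇p is T. ✗
h: p ∨ □◇p is T. ✗
— 0 worlds.

7 and 0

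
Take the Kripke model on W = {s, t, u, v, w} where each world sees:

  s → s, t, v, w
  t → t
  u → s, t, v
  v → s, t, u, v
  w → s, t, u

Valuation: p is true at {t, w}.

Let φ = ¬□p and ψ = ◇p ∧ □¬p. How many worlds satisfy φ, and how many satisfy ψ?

For ¬□p:
s: □p is F. ✓
t: □p is T. ✗
u: □p is F. ✓
v: □p is F. ✓
w: □p is F. ✓
— 4 worlds.
For ◇p ∧ □¬p:
s: ◇p is T, □¬p is F. ✗
t: ◇p is T, □¬p is F. ✗
u: ◇p is T, □¬p is F. ✗
v: ◇p is T, □¬p is F. ✗
w: ◇p is T, □¬p is F. ✗
— 0 worlds.

4 and 0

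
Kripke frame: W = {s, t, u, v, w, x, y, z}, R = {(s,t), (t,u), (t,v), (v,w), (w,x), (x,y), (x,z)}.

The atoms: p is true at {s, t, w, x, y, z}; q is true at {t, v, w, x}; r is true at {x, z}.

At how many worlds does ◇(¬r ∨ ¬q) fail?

s: successors {t}; ¬r ∨ ¬q there: t:T. ✓
t: successors {u, v}; ¬r ∨ ¬q there: u:T, v:T. ✓
u: no successors, so ◇(¬r ∨ ¬q) fails. ✗
v: successors {w}; ¬r ∨ ¬q there: w:T. ✓
w: successors {x}; ¬r ∨ ¬q there: x:F. ✗
x: successors {y, z}; ¬r ∨ ¬q there: y:T, z:T. ✓
y: no successors, so ◇(¬r ∨ ¬q) fails. ✗
z: no successors, so ◇(¬r ∨ ¬q) fails. ✗
Satisfying worlds: {s, t, v, x}.
So ◇(¬r ∨ ¬q) fails at the other 4 worlds.

4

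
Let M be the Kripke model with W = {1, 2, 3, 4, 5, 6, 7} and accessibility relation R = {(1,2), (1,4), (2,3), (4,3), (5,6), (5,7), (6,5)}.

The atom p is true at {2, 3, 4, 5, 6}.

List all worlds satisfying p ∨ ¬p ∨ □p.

1: p is F, ¬p ∨ □p is T. ✓
2: p is T, ¬p ∨ □p is T. ✓
3: p is T, ¬p ∨ □p is T. ✓
4: p is T, ¬p ∨ □p is T. ✓
5: p is T, ¬p ∨ □p is F. ✓
6: p is T, ¬p ∨ □p is T. ✓
7: p is F, ¬p ∨ □p is T. ✓

{1, 2, 3, 4, 5, 6, 7}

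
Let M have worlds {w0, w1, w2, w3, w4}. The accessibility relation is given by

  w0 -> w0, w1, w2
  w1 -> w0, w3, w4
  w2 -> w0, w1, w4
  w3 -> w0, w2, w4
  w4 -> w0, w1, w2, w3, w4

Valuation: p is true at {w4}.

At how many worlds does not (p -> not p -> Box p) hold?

w0: p -> not p -> Box p is T. ✗
w1: p -> not p -> Box p is T. ✗
w2: p -> not p -> Box p is T. ✗
w3: p -> not p -> Box p is T. ✗
w4: p -> not p -> Box p is T. ✗
Satisfying worlds: ∅.

0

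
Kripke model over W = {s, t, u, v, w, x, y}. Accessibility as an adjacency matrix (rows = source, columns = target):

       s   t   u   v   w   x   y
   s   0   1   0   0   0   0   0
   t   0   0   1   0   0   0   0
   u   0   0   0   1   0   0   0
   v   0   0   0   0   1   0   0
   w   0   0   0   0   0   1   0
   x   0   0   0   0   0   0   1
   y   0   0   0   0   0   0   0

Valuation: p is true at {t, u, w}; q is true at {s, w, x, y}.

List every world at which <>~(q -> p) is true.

{w, x}

s: successors {t}; ~(q -> p) there: t:F. ✗
t: successors {u}; ~(q -> p) there: u:F. ✗
u: successors {v}; ~(q -> p) there: v:F. ✗
v: successors {w}; ~(q -> p) there: w:F. ✗
w: successors {x}; ~(q -> p) there: x:T. ✓
x: successors {y}; ~(q -> p) there: y:T. ✓
y: no successors, so <>~(q -> p) fails. ✗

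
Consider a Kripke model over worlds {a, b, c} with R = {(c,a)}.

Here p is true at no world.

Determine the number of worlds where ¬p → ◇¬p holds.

a: ¬p is T, ◇¬p is F. ✗
b: ¬p is T, ◇¬p is F. ✗
c: ¬p is T, ◇¬p is T. ✓
Satisfying worlds: {c}.

1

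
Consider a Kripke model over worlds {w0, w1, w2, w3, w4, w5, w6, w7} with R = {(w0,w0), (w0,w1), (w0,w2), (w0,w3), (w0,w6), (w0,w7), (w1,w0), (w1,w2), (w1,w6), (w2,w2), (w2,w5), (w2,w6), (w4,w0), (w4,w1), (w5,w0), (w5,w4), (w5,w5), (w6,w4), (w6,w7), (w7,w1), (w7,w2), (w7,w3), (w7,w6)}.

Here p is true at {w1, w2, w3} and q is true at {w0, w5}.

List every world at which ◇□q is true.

w0: successors {w0, w1, w2, w3, w6, w7}; □q there: w0:F, w1:F, w2:F, w3:T, w6:F, w7:F. ✓
w1: successors {w0, w2, w6}; □q there: w0:F, w2:F, w6:F. ✗
w2: successors {w2, w5, w6}; □q there: w2:F, w5:F, w6:F. ✗
w3: no successors, so ◇□q fails. ✗
w4: successors {w0, w1}; □q there: w0:F, w1:F. ✗
w5: successors {w0, w4, w5}; □q there: w0:F, w4:F, w5:F. ✗
w6: successors {w4, w7}; □q there: w4:F, w7:F. ✗
w7: successors {w1, w2, w3, w6}; □q there: w1:F, w2:F, w3:T, w6:F. ✓

{w0, w7}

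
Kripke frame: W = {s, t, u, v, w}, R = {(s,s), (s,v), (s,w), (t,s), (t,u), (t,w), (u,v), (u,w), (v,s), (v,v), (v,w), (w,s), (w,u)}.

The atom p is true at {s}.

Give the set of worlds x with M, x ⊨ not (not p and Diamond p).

s: not p and Diamond p is F. ✓
t: not p and Diamond p is T. ✗
u: not p and Diamond p is F. ✓
v: not p and Diamond p is T. ✗
w: not p and Diamond p is T. ✗

{s, u}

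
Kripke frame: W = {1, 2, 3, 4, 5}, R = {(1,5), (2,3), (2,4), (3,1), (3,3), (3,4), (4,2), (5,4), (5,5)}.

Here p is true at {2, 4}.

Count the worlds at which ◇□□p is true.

1: successors {5}; □□p there: 5:F. ✗
2: successors {3, 4}; □□p there: 3:F, 4:F. ✗
3: successors {1, 3, 4}; □□p there: 1:F, 3:F, 4:F. ✗
4: successors {2}; □□p there: 2:F. ✗
5: successors {4, 5}; □□p there: 4:F, 5:F. ✗
Satisfying worlds: ∅.

0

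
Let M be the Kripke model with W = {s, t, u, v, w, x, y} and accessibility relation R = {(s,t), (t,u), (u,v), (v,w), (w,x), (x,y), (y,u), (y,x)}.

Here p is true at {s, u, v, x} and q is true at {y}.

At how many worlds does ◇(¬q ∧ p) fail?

3

s: successors {t}; ¬q ∧ p there: t:F. ✗
t: successors {u}; ¬q ∧ p there: u:T. ✓
u: successors {v}; ¬q ∧ p there: v:T. ✓
v: successors {w}; ¬q ∧ p there: w:F. ✗
w: successors {x}; ¬q ∧ p there: x:T. ✓
x: successors {y}; ¬q ∧ p there: y:F. ✗
y: successors {u, x}; ¬q ∧ p there: u:T, x:T. ✓
Satisfying worlds: {t, u, w, y}.
So ◇(¬q ∧ p) fails at the other 3 worlds.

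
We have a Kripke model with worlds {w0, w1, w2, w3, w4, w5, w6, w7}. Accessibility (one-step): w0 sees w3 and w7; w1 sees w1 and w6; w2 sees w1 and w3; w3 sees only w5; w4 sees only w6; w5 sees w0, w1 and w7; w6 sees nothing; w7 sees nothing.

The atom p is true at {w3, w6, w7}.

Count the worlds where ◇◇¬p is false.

w0: successors {w3, w7}; ◇¬p there: w3:T, w7:F. ✓
w1: successors {w1, w6}; ◇¬p there: w1:T, w6:F. ✓
w2: successors {w1, w3}; ◇¬p there: w1:T, w3:T. ✓
w3: successors {w5}; ◇¬p there: w5:T. ✓
w4: successors {w6}; ◇¬p there: w6:F. ✗
w5: successors {w0, w1, w7}; ◇¬p there: w0:F, w1:T, w7:F. ✓
w6: no successors, so ◇◇¬p fails. ✗
w7: no successors, so ◇◇¬p fails. ✗
Satisfying worlds: {w0, w1, w2, w3, w5}.
So ◇◇¬p fails at the other 3 worlds.

3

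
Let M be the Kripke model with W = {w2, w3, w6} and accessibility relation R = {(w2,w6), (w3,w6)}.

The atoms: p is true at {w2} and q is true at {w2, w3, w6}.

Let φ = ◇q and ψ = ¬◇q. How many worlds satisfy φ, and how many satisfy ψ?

2 and 1

For ◇q:
w2: successors {w6}; q there: w6:T. ✓
w3: successors {w6}; q there: w6:T. ✓
w6: no successors, so ◇q fails. ✗
— 2 worlds.
For ¬◇q:
w2: ◇q is T. ✗
w3: ◇q is T. ✗
w6: ◇q is F. ✓
— 1 world.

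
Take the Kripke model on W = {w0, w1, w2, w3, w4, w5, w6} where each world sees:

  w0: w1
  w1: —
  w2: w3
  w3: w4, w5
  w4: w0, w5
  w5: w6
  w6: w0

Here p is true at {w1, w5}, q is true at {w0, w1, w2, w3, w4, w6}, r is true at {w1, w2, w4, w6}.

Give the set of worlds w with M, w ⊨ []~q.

w0: successors {w1}; ~q there: w1:F. ✗
w1: no successors, so []~q holds vacuously. ✓
w2: successors {w3}; ~q there: w3:F. ✗
w3: successors {w4, w5}; ~q there: w4:F, w5:T. ✗
w4: successors {w0, w5}; ~q there: w0:F, w5:T. ✗
w5: successors {w6}; ~q there: w6:F. ✗
w6: successors {w0}; ~q there: w0:F. ✗

{w1}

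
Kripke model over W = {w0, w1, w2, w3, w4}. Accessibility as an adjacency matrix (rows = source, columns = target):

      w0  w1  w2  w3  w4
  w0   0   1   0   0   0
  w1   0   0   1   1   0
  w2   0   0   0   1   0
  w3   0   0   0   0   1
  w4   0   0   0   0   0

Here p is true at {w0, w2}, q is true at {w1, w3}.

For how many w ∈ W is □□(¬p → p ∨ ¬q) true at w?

3

w0: successors {w1}; □(¬p → p ∨ ¬q) there: w1:F. ✗
w1: successors {w2, w3}; □(¬p → p ∨ ¬q) there: w2:F, w3:T. ✗
w2: successors {w3}; □(¬p → p ∨ ¬q) there: w3:T. ✓
w3: successors {w4}; □(¬p → p ∨ ¬q) there: w4:T. ✓
w4: no successors, so □□(¬p → p ∨ ¬q) holds vacuously. ✓
Satisfying worlds: {w2, w3, w4}.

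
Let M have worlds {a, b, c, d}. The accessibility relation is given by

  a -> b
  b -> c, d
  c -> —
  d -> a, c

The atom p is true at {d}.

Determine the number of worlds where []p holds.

1

a: successors {b}; p there: b:F. ✗
b: successors {c, d}; p there: c:F, d:T. ✗
c: no successors, so []p holds vacuously. ✓
d: successors {a, c}; p there: a:F, c:F. ✗
Satisfying worlds: {c}.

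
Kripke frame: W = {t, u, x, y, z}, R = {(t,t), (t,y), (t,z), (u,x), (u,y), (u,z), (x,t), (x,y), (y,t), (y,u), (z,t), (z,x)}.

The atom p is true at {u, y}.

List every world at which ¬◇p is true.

t: ◇p is T. ✗
u: ◇p is T. ✗
x: ◇p is T. ✗
y: ◇p is T. ✗
z: ◇p is F. ✓

{z}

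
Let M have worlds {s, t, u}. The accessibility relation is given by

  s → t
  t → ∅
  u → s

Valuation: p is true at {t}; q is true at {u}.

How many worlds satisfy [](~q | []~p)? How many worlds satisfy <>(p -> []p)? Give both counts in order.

For [](~q | []~p):
s: successors {t}; ~q | []~p there: t:T. ✓
t: no successors, so [](~q | []~p) holds vacuously. ✓
u: successors {s}; ~q | []~p there: s:T. ✓
— 3 worlds.
For <>(p -> []p):
s: successors {t}; p -> []p there: t:T. ✓
t: no successors, so <>(p -> []p) fails. ✗
u: successors {s}; p -> []p there: s:T. ✓
— 2 worlds.

3 and 2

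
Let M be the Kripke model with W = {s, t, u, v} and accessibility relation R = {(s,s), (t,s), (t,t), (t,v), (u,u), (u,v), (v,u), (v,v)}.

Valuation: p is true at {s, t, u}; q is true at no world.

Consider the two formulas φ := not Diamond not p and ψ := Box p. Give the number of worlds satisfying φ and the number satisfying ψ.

1 and 1

For not Diamond not p:
s: Diamond not p is F. ✓
t: Diamond not p is T. ✗
u: Diamond not p is T. ✗
v: Diamond not p is T. ✗
— 1 world.
For Box p:
s: successors {s}; p there: s:T. ✓
t: successors {s, t, v}; p there: s:T, t:T, v:F. ✗
u: successors {u, v}; p there: u:T, v:F. ✗
v: successors {u, v}; p there: u:T, v:F. ✗
— 1 world.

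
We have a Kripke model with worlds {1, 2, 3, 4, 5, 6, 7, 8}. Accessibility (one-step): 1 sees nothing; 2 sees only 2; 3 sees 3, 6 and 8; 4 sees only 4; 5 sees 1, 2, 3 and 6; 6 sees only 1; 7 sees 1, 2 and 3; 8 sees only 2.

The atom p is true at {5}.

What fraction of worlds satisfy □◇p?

1/8

1: no successors, so □◇p holds vacuously. ✓
2: successors {2}; ◇p there: 2:F. ✗
3: successors {3, 6, 8}; ◇p there: 3:F, 6:F, 8:F. ✗
4: successors {4}; ◇p there: 4:F. ✗
5: successors {1, 2, 3, 6}; ◇p there: 1:F, 2:F, 3:F, 6:F. ✗
6: successors {1}; ◇p there: 1:F. ✗
7: successors {1, 2, 3}; ◇p there: 1:F, 2:F, 3:F. ✗
8: successors {2}; ◇p there: 2:F. ✗
That's 1 of 8 worlds, so 1/8.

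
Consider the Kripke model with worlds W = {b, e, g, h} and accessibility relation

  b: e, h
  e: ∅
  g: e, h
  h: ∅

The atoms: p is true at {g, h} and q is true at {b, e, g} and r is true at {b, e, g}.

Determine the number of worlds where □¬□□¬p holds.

2

b: successors {e, h}; ¬□□¬p there: e:F, h:F. ✗
e: no successors, so □¬□□¬p holds vacuously. ✓
g: successors {e, h}; ¬□□¬p there: e:F, h:F. ✗
h: no successors, so □¬□□¬p holds vacuously. ✓
Satisfying worlds: {e, h}.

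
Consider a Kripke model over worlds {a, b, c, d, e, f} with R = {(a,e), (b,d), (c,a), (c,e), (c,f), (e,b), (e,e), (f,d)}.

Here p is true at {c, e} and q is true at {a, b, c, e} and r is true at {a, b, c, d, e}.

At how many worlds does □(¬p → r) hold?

a: successors {e}; ¬p → r there: e:T. ✓
b: successors {d}; ¬p → r there: d:T. ✓
c: successors {a, e, f}; ¬p → r there: a:T, e:T, f:F. ✗
d: no successors, so □(¬p → r) holds vacuously. ✓
e: successors {b, e}; ¬p → r there: b:T, e:T. ✓
f: successors {d}; ¬p → r there: d:T. ✓
Satisfying worlds: {a, b, d, e, f}.

5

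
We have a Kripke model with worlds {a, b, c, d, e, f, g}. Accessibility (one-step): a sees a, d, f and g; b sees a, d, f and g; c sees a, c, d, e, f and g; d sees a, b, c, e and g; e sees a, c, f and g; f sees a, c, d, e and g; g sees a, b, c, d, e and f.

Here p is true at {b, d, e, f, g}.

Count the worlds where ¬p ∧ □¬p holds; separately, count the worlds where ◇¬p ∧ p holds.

0 and 5

For ¬p ∧ □¬p:
a: ¬p is T, □¬p is F. ✗
b: ¬p is F, □¬p is F. ✗
c: ¬p is T, □¬p is F. ✗
d: ¬p is F, □¬p is F. ✗
e: ¬p is F, □¬p is F. ✗
f: ¬p is F, □¬p is F. ✗
g: ¬p is F, □¬p is F. ✗
— 0 worlds.
For ◇¬p ∧ p:
a: ◇¬p is T, p is F. ✗
b: ◇¬p is T, p is T. ✓
c: ◇¬p is T, p is F. ✗
d: ◇¬p is T, p is T. ✓
e: ◇¬p is T, p is T. ✓
f: ◇¬p is T, p is T. ✓
g: ◇¬p is T, p is T. ✓
— 5 worlds.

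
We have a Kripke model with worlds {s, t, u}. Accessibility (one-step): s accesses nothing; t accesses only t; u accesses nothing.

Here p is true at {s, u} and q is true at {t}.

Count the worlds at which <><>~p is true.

1

s: no successors, so <><>~p fails. ✗
t: successors {t}; <>~p there: t:T. ✓
u: no successors, so <><>~p fails. ✗
Satisfying worlds: {t}.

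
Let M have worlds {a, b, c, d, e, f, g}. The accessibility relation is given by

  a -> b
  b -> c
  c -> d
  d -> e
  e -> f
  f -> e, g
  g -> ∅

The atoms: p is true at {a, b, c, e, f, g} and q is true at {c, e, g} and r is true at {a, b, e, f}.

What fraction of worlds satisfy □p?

a: successors {b}; p there: b:T. ✓
b: successors {c}; p there: c:T. ✓
c: successors {d}; p there: d:F. ✗
d: successors {e}; p there: e:T. ✓
e: successors {f}; p there: f:T. ✓
f: successors {e, g}; p there: e:T, g:T. ✓
g: no successors, so □p holds vacuously. ✓
That's 6 of 7 worlds, so 6/7.

6/7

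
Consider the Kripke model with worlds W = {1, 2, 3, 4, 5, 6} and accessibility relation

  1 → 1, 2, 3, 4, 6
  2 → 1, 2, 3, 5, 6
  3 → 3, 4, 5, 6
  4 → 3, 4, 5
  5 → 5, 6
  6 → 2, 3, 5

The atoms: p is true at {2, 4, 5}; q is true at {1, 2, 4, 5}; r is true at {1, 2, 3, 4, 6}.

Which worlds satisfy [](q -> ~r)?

1: successors {1, 2, 3, 4, 6}; q -> ~r there: 1:F, 2:F, 3:T, 4:F, 6:T. ✗
2: successors {1, 2, 3, 5, 6}; q -> ~r there: 1:F, 2:F, 3:T, 5:T, 6:T. ✗
3: successors {3, 4, 5, 6}; q -> ~r there: 3:T, 4:F, 5:T, 6:T. ✗
4: successors {3, 4, 5}; q -> ~r there: 3:T, 4:F, 5:T. ✗
5: successors {5, 6}; q -> ~r there: 5:T, 6:T. ✓
6: successors {2, 3, 5}; q -> ~r there: 2:F, 3:T, 5:T. ✗

{5}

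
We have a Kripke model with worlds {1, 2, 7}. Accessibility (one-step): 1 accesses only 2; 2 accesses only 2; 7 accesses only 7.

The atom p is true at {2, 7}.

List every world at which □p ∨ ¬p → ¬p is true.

1: □p ∨ ¬p is T, ¬p is T. ✓
2: □p ∨ ¬p is T, ¬p is F. ✗
7: □p ∨ ¬p is T, ¬p is F. ✗

{1}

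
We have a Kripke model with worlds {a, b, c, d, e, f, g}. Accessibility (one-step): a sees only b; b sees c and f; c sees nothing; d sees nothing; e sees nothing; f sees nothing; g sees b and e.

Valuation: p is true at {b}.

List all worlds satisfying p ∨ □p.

a: p is F, □p is T. ✓
b: p is T, □p is F. ✓
c: p is F, □p is T. ✓
d: p is F, □p is T. ✓
e: p is F, □p is T. ✓
f: p is F, □p is T. ✓
g: p is F, □p is F. ✗

{a, b, c, d, e, f}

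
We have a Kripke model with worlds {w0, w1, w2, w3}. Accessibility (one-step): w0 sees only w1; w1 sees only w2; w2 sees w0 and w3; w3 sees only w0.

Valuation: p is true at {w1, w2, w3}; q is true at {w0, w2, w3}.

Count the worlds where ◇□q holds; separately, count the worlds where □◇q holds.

For ◇□q:
w0: successors {w1}; □q there: w1:T. ✓
w1: successors {w2}; □q there: w2:T. ✓
w2: successors {w0, w3}; □q there: w0:F, w3:T. ✓
w3: successors {w0}; □q there: w0:F. ✗
— 3 worlds.
For □◇q:
w0: successors {w1}; ◇q there: w1:T. ✓
w1: successors {w2}; ◇q there: w2:T. ✓
w2: successors {w0, w3}; ◇q there: w0:F, w3:T. ✗
w3: successors {w0}; ◇q there: w0:F. ✗
— 2 worlds.

3 and 2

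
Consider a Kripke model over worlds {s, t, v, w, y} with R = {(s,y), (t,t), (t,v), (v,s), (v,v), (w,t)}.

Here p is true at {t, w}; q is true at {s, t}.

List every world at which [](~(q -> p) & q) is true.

s: successors {y}; ~(q -> p) & q there: y:F. ✗
t: successors {t, v}; ~(q -> p) & q there: t:F, v:F. ✗
v: successors {s, v}; ~(q -> p) & q there: s:T, v:F. ✗
w: successors {t}; ~(q -> p) & q there: t:F. ✗
y: no successors, so [](~(q -> p) & q) holds vacuously. ✓

{y}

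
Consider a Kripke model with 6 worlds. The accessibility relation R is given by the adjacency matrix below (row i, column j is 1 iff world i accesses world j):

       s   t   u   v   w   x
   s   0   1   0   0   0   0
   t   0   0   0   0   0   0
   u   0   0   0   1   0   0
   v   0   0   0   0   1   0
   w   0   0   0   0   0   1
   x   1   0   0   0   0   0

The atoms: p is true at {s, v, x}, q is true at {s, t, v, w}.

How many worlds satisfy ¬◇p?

3

s: ◇p is F. ✓
t: ◇p is F. ✓
u: ◇p is T. ✗
v: ◇p is F. ✓
w: ◇p is T. ✗
x: ◇p is T. ✗
Satisfying worlds: {s, t, v}.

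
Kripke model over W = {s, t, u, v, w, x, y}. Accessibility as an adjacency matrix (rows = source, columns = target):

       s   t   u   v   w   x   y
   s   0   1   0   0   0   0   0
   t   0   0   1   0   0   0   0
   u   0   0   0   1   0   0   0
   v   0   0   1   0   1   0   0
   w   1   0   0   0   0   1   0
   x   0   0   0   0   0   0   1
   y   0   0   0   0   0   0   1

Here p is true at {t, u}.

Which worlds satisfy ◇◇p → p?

s: ◇◇p is T, p is F. ✗
t: ◇◇p is F, p is T. ✓
u: ◇◇p is T, p is T. ✓
v: ◇◇p is F, p is F. ✓
w: ◇◇p is T, p is F. ✗
x: ◇◇p is F, p is F. ✓
y: ◇◇p is F, p is F. ✓

{t, u, v, x, y}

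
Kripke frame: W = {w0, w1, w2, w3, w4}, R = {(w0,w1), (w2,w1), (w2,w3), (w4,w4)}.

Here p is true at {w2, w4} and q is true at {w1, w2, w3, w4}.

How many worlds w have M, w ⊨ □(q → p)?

w0: successors {w1}; q → p there: w1:F. ✗
w1: no successors, so □(q → p) holds vacuously. ✓
w2: successors {w1, w3}; q → p there: w1:F, w3:F. ✗
w3: no successors, so □(q → p) holds vacuously. ✓
w4: successors {w4}; q → p there: w4:T. ✓
Satisfying worlds: {w1, w3, w4}.

3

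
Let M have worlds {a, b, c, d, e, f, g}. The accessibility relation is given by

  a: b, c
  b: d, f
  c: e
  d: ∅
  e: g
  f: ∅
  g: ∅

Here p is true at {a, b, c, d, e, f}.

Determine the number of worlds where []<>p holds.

4

a: successors {b, c}; <>p there: b:T, c:T. ✓
b: successors {d, f}; <>p there: d:F, f:F. ✗
c: successors {e}; <>p there: e:F. ✗
d: no successors, so []<>p holds vacuously. ✓
e: successors {g}; <>p there: g:F. ✗
f: no successors, so []<>p holds vacuously. ✓
g: no successors, so []<>p holds vacuously. ✓
Satisfying worlds: {a, d, f, g}.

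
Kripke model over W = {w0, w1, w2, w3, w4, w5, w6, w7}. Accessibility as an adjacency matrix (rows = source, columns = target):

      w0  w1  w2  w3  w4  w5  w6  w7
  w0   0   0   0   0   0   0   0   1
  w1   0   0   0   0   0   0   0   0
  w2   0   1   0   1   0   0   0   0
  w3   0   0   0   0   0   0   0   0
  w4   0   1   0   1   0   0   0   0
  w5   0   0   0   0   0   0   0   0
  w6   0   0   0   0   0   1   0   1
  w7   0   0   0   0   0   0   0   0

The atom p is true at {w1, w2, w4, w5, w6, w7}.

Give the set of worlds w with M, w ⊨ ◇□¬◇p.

{w0, w2, w4, w6}

w0: successors {w7}; □¬◇p there: w7:T. ✓
w1: no successors, so ◇□¬◇p fails. ✗
w2: successors {w1, w3}; □¬◇p there: w1:T, w3:T. ✓
w3: no successors, so ◇□¬◇p fails. ✗
w4: successors {w1, w3}; □¬◇p there: w1:T, w3:T. ✓
w5: no successors, so ◇□¬◇p fails. ✗
w6: successors {w5, w7}; □¬◇p there: w5:T, w7:T. ✓
w7: no successors, so ◇□¬◇p fails. ✗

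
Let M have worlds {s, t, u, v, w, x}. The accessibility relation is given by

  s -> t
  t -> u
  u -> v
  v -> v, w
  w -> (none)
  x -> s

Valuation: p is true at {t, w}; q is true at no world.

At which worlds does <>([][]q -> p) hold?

{s, t, u, v, x}

s: successors {t}; [][]q -> p there: t:T. ✓
t: successors {u}; [][]q -> p there: u:T. ✓
u: successors {v}; [][]q -> p there: v:T. ✓
v: successors {v, w}; [][]q -> p there: v:T, w:T. ✓
w: no successors, so <>([][]q -> p) fails. ✗
x: successors {s}; [][]q -> p there: s:T. ✓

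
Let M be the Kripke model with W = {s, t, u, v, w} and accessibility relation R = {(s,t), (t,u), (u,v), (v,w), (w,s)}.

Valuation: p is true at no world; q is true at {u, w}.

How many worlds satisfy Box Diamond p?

0

s: successors {t}; Diamond p there: t:F. ✗
t: successors {u}; Diamond p there: u:F. ✗
u: successors {v}; Diamond p there: v:F. ✗
v: successors {w}; Diamond p there: w:F. ✗
w: successors {s}; Diamond p there: s:F. ✗
Satisfying worlds: ∅.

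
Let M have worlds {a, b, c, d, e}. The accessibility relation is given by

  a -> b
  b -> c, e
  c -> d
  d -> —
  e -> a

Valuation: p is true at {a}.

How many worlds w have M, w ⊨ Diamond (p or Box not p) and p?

a: Diamond (p or Box not p) is T, p is T. ✓
b: Diamond (p or Box not p) is T, p is F. ✗
c: Diamond (p or Box not p) is T, p is F. ✗
d: Diamond (p or Box not p) is F, p is F. ✗
e: Diamond (p or Box not p) is T, p is F. ✗
Satisfying worlds: {a}.

1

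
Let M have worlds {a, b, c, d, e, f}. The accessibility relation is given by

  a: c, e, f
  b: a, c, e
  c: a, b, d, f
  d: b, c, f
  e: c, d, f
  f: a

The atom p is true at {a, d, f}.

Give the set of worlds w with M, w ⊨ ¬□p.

a: □p is F. ✓
b: □p is F. ✓
c: □p is F. ✓
d: □p is F. ✓
e: □p is F. ✓
f: □p is T. ✗

{a, b, c, d, e}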